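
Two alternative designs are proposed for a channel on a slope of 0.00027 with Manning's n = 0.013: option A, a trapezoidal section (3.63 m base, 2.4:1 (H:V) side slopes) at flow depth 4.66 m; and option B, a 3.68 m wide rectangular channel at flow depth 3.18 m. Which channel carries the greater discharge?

Channel A: With bottom width b = 3.63 m and side slope z = 2.4: A = (b + zy)y = (3.63 + 2.4×4.66)×4.66 = 69.03 m²; P = b + 2y√(1+z²) = 3.63 + 2×4.66×2.6 = 27.86 m. Hydraulic radius R = A/P = 69.03/27.86 = 2.478 m. Q_A = (1/0.013)·69.03·2.478^(2/3)·√0.00027 = 159.8 m³/s.
Channel B: Flow area A = b·y = 3.68 × 3.18 = 11.7 m². Wetted perimeter P = b + 2y = 3.68 + 2×3.18 = 10.04 m. Hydraulic radius R = A/P = 11.7/10.04 = 1.166 m. Q_B = (1/0.013)·11.7·1.166^(2/3)·√0.00027 = 16.38 m³/s.
Q_A = 159.8 m³/s vs Q_B = 16.38 m³/s, so channel A carries more.

channel A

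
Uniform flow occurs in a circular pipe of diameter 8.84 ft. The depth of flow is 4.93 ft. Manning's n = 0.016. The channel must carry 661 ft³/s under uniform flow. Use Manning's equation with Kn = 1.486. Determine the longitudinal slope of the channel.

S = 0.013

For a circular section of diameter D = 8.84 ft at depth y = 4.93 ft, the central angle is θ = 2 arccos(1 − 2y/D) = 3.373 rad. Then A = (D²/8)(θ − sin θ) = 35.19 ft² and P = Dθ/2 = 14.91 ft.
Hydraulic radius R = A/P = 35.19/14.91 = 2.36 ft.
From Manning's equation, S = [nQ / (1.486 A R^(2/3))]² = [0.016 × 661 / (1.486 × 35.19 × 2.36^(2/3))]² = 0.013.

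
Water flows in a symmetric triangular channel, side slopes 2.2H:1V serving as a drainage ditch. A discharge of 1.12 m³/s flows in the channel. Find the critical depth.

y_c = 0.555 m

At critical depth, Q² T / (g A³) = 1, i.e. A³/T = Q²/g = 1.12²/9.81 = 0.1279.
Try y = 0.383 m: A³/T = 0.01994 — low.
Try y = 0.676 m: A³/T = 0.3416 — high.
Try y = 0.555 m: A³/T = 0.1274 — matches.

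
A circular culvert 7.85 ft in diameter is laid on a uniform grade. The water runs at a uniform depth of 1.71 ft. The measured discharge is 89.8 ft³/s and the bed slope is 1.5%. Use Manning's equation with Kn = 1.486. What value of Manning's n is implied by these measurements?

n = 0.016

For a circular section of diameter D = 7.85 ft at depth y = 1.71 ft, the central angle is θ = 2 arccos(1 − 2y/D) = 1.942 rad. Then A = (D²/8)(θ − sin θ) = 7.784 ft² and P = Dθ/2 = 7.624 ft.
Hydraulic radius R = A/P = 7.784/7.624 = 1.021 ft.
Rearranging Manning's equation: n = (1.486/Q) A R^(2/3) S^(1/2) = (1.486/89.8) × 7.784 × 1.021^(2/3) × √0.015 = 0.016.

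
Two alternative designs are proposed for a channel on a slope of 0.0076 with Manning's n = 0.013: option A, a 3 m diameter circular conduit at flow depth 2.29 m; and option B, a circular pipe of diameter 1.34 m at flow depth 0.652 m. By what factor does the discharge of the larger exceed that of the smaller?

Channel A: For a circular section of diameter D = 3 m at depth y = 2.29 m, the central angle is θ = 2 arccos(1 − 2y/D) = 4.251 rad. Then A = (D²/8)(θ − sin θ) = 5.79 m² and P = Dθ/2 = 6.376 m. Hydraulic radius R = A/P = 5.79/6.376 = 0.908 m. Q_A = (1/0.013)·5.79·0.908^(2/3)·√0.0076 = 36.41 m³/s.
Channel B: For a circular section of diameter D = 1.34 m at depth y = 0.652 m, the central angle is θ = 2 arccos(1 − 2y/D) = 3.088 rad. Then A = (D²/8)(θ − sin θ) = 0.681 m² and P = Dθ/2 = 2.069 m. Hydraulic radius R = A/P = 0.681/2.069 = 0.3292 m. Q_B = (1/0.013)·0.681·0.3292^(2/3)·√0.0076 = 2.177 m³/s.
The larger discharge is 36.41 m³/s and the smaller is 2.177 m³/s; the ratio is 16.7.

16.7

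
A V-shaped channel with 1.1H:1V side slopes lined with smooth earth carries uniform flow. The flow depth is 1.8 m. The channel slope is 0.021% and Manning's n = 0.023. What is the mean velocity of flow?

V = 0.48 m/s

For a triangular section with side slope z = 1.1: A = zy² = 1.1×1.8² = 3.564 m²; P = 2y√(1+z²) = 2×1.8×1.487 = 5.352 m.
Hydraulic radius R = A/P = 3.564/5.352 = 0.6659 m.
From Manning's equation, V = (1/n) R^(2/3) S^(1/2) = (1/0.023) × 0.6659^(2/3) × 0.00021^(1/2) = 0.48 m/s.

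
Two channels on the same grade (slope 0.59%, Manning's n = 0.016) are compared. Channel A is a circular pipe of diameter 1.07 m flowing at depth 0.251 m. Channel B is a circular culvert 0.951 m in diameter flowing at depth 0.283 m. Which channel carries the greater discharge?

channel B

Channel A: For a circular section of diameter D = 1.07 m at depth y = 0.251 m, the central angle is θ = 2 arccos(1 − 2y/D) = 2.022 rad. Then A = (D²/8)(θ − sin θ) = 0.1607 m² and P = Dθ/2 = 1.082 m. Hydraulic radius R = A/P = 0.1607/1.082 = 0.1485 m. Q_A = (1/0.016)·0.1607·0.1485^(2/3)·√0.0059 = 0.2163 m³/s.
Channel B: For a circular section of diameter D = 0.951 m at depth y = 0.283 m, the central angle is θ = 2 arccos(1 − 2y/D) = 2.308 rad. Then A = (D²/8)(θ − sin θ) = 0.1772 m² and P = Dθ/2 = 1.097 m. Hydraulic radius R = A/P = 0.1772/1.097 = 0.1615 m. Q_B = (1/0.016)·0.1772·0.1615^(2/3)·√0.0059 = 0.2523 m³/s.
Q_A = 0.2163 m³/s vs Q_B = 0.2523 m³/s, so channel B carries more.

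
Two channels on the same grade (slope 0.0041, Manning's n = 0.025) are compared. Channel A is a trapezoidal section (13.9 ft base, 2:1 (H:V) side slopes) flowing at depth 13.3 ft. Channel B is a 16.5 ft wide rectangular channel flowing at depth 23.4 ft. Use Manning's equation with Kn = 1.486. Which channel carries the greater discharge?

channel A

Channel A: With bottom width b = 13.9 ft and side slope z = 2: A = (b + zy)y = (13.9 + 2×13.3)×13.3 = 538.6 ft²; P = b + 2y√(1+z²) = 13.9 + 2×13.3×2.236 = 73.38 ft. Hydraulic radius R = A/P = 538.6/73.38 = 7.341 ft. Q_A = (1.486/0.025)·538.6·7.341^(2/3)·√0.0041 = 7743 ft³/s.
Channel B: Flow area A = b·y = 16.5 × 23.4 = 386.1 ft². Wetted perimeter P = b + 2y = 16.5 + 2×23.4 = 63.3 ft. Hydraulic radius R = A/P = 386.1/63.3 = 6.1 ft. Q_B = (1.486/0.025)·386.1·6.1^(2/3)·√0.0041 = 4906 ft³/s.
Q_A = 7743 ft³/s vs Q_B = 4906 ft³/s, so channel A carries more.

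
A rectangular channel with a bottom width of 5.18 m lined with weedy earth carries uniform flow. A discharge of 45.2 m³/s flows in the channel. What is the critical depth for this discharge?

For a rectangular channel, critical depth y_c = (q²/g)^(1/3) where q = Q/b = 45.2/5.18 = 8.726 m²/s.
So y_c = (8.726²/9.81)^(1/3) = 1.98 m.

y_c = 1.98 m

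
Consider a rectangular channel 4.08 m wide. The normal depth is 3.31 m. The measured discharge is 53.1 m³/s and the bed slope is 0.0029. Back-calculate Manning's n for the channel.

n = 0.016

Flow area A = b·y = 4.08 × 3.31 = 13.5 m². Wetted perimeter P = b + 2y = 4.08 + 2×3.31 = 10.7 m.
Hydraulic radius R = A/P = 13.5/10.7 = 1.262 m.
Rearranging Manning's equation: n = (1/Q) A R^(2/3) S^(1/2) = (1/53.1) × 13.5 × 1.262^(2/3) × √0.0029 = 0.016.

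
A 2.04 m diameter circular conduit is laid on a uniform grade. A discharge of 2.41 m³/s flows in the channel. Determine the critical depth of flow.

y_c = 0.73 m

At critical depth, Q² T / (g A³) = 1, i.e. A³/T = Q²/g = 2.41²/9.81 = 0.5921.
Try y = 0.574 m: A³/T = 0.2339 — short.
Try y = 0.849 m: A³/T = 1.06 — over.
Try y = 0.73 m: A³/T = 0.5931 — ≈ 0.5921.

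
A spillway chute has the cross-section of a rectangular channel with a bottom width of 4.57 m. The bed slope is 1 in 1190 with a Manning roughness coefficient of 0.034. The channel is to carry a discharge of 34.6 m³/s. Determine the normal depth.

Manning's equation rearranged: A R^(2/3) = nQ / (1·√S) = 0.034 × 34.6 / (√0.0008403) = 40.58.
At y = 7.46 m: A R^(2/3) = 49.49 — over.
At y = 4.41 m: A R^(2/3) = 26.47 — short.
At y = 6.29 m: A R^(2/3) = 40.56 — ≈ 40.58.

y_n = 6.29 m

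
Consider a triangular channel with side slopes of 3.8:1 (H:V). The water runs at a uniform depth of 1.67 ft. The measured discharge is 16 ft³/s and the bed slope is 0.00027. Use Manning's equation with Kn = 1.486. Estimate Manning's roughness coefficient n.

For a triangular section with side slope z = 3.8: A = zy² = 3.8×1.67² = 10.6 ft²; P = 2y√(1+z²) = 2×1.67×3.929 = 13.12 ft.
Hydraulic radius R = A/P = 10.6/13.12 = 0.8075 ft.
Rearranging Manning's equation: n = (1.486/Q) A R^(2/3) S^(1/2) = (1.486/16) × 10.6 × 0.8075^(2/3) × √0.00027 = 0.014.

n = 0.014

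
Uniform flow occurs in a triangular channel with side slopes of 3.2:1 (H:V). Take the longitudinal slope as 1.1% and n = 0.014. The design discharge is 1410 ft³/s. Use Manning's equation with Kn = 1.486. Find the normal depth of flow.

y_n = 4.78 ft

Manning's equation rearranged: A R^(2/3) = nQ / (1.486·√S) = 0.014 × 1410 / (1.486 × √0.011) = 126.7.
Try y = 5.79 ft: A R^(2/3) = 211.2 — over.
Try y = 4.78 ft: A R^(2/3) = 126.7 — matches.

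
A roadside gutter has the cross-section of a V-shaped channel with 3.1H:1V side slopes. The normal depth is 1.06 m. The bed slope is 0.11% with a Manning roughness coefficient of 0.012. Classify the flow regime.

subcritical

For a triangular section with side slope z = 3.1: A = zy² = 3.1×1.06² = 3.483 m²; P = 2y√(1+z²) = 2×1.06×3.257 = 6.905 m.
Hydraulic radius R = A/P = 3.483/6.905 = 0.5044 m.
V = (1/n) R^(2/3) √S = (1/0.012) × 0.5044^(2/3) × √0.0011 = 1.751 m/s. Hydraulic depth D_h = A/T = 3.483/6.572 = 0.53 m.
Froude number Fr = V/√(g·D_h) = 1.751/√(9.81×0.53) = 0.768, which is less than 1, so the flow is subcritical.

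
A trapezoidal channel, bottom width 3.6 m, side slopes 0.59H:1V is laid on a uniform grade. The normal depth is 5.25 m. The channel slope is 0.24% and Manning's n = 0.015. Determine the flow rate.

Q = 196 m³/s

With bottom width b = 3.6 m and side slope z = 0.59: A = (b + zy)y = (3.6 + 0.59×5.25)×5.25 = 35.16 m²; P = b + 2y√(1+z²) = 3.6 + 2×5.25×1.161 = 15.79 m.
Hydraulic radius R = A/P = 35.16/15.79 = 2.227 m.
Manning's equation: Q = (1/n) A R^(2/3) S^(1/2) = (1/0.015) × 35.16 × 2.227^(2/3) × 0.0024^(1/2) = 196 m³/s.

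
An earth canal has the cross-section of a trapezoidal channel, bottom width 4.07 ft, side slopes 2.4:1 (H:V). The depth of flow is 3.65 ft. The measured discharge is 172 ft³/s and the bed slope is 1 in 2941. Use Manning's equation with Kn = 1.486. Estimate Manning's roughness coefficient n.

n = 0.012

With bottom width b = 4.07 ft and side slope z = 2.4: A = (b + zy)y = (4.07 + 2.4×3.65)×3.65 = 46.83 ft²; P = b + 2y√(1+z²) = 4.07 + 2×3.65×2.6 = 23.05 ft.
Hydraulic radius R = A/P = 46.83/23.05 = 2.032 ft.
Rearranging Manning's equation: n = (1.486/Q) A R^(2/3) S^(1/2) = (1.486/172) × 46.83 × 2.032^(2/3) × √0.00034 = 0.012.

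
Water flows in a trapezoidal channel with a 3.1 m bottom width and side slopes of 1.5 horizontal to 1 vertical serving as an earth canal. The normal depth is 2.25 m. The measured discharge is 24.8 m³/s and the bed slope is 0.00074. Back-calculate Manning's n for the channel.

With bottom width b = 3.1 m and side slope z = 1.5: A = (b + zy)y = (3.1 + 1.5×2.25)×2.25 = 14.57 m²; P = b + 2y√(1+z²) = 3.1 + 2×2.25×1.803 = 11.21 m.
Hydraulic radius R = A/P = 14.57/11.21 = 1.299 m.
Rearranging Manning's equation: n = (1/Q) A R^(2/3) S^(1/2) = (1/24.8) × 14.57 × 1.299^(2/3) × √0.00074 = 0.019.

n = 0.019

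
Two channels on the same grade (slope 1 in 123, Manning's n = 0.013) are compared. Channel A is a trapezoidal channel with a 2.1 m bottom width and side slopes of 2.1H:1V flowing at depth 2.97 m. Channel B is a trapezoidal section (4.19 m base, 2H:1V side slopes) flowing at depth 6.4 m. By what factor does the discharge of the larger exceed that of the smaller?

Channel A: With bottom width b = 2.1 m and side slope z = 2.1: A = (b + zy)y = (2.1 + 2.1×2.97)×2.97 = 24.76 m²; P = b + 2y√(1+z²) = 2.1 + 2×2.97×2.326 = 15.92 m. Hydraulic radius R = A/P = 24.76/15.92 = 1.556 m. Q_A = (1/0.013)·24.76·1.556^(2/3)·√0.00813 = 230.6 m³/s.
Channel B: With bottom width b = 4.19 m and side slope z = 2: A = (b + zy)y = (4.19 + 2×6.4)×6.4 = 108.7 m²; P = b + 2y√(1+z²) = 4.19 + 2×6.4×2.236 = 32.81 m. Hydraulic radius R = A/P = 108.7/32.81 = 3.314 m. Q_B = (1/0.013)·108.7·3.314^(2/3)·√0.00813 = 1676 m³/s.
The larger discharge is 1676 m³/s and the smaller is 230.6 m³/s; the ratio is 7.27.

7.27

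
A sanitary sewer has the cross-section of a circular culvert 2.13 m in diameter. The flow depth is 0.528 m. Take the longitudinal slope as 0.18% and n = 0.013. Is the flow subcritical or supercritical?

subcritical

For a circular section of diameter D = 2.13 m at depth y = 0.528 m, the central angle is θ = 2 arccos(1 − 2y/D) = 2.085 rad. Then A = (D²/8)(θ − sin θ) = 0.6883 m² and P = Dθ/2 = 2.22 m.
Hydraulic radius R = A/P = 0.6883/2.22 = 0.31 m.
V = (1/n) R^(2/3) √S = (1/0.013) × 0.31^(2/3) × √0.0018 = 1.495 m/s. Hydraulic depth D_h = A/T = 0.6883/1.839 = 0.3742 m.
Froude number Fr = V/√(g·D_h) = 1.495/√(9.81×0.3742) = 0.78, which is less than 1, so the flow is subcritical.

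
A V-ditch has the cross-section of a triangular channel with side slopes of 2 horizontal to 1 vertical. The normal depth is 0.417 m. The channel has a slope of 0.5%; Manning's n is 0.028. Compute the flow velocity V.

For a triangular section with side slope z = 2: A = zy² = 2×0.417² = 0.3478 m²; P = 2y√(1+z²) = 2×0.417×2.236 = 1.865 m.
Hydraulic radius R = A/P = 0.3478/1.865 = 0.1865 m.
From Manning's equation, V = (1/n) R^(2/3) S^(1/2) = (1/0.028) × 0.1865^(2/3) × 0.005^(1/2) = 0.824 m/s.

V = 0.824 m/s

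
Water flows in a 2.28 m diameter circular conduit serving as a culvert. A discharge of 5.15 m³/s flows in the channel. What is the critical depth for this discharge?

y_c = 1.05 m

At critical depth, Q² T / (g A³) = 1, i.e. A³/T = Q²/g = 5.15²/9.81 = 2.704.
Trying y = 0.84 m: A³/T = 1.157 — short.
Trying y = 1.17 m: A³/T = 4.12 — over.
Trying y = 1.05 m: A³/T = 2.725 — ≈ 2.704.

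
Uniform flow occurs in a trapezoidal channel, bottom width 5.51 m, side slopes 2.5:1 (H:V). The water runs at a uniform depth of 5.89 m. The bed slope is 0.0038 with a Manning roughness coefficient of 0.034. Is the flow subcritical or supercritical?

subcritical

With bottom width b = 5.51 m and side slope z = 2.5: A = (b + zy)y = (5.51 + 2.5×5.89)×5.89 = 119.2 m²; P = b + 2y√(1+z²) = 5.51 + 2×5.89×2.693 = 37.23 m.
Hydraulic radius R = A/P = 119.2/37.23 = 3.201 m.
V = (1/n) R^(2/3) √S = (1/0.034) × 3.201^(2/3) × √0.0038 = 3.938 m/s. Hydraulic depth D_h = A/T = 119.2/34.96 = 3.409 m.
Froude number Fr = V/√(g·D_h) = 3.938/√(9.81×3.409) = 0.681, which is less than 1, so the flow is subcritical.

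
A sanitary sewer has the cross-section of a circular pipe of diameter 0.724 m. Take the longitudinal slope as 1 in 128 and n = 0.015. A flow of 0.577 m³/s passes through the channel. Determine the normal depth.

Manning's equation rearranged: A R^(2/3) = nQ / (1·√S) = 0.015 × 0.577 / (√0.007812) = 0.09792.
Trying y = 0.414 m: A R^(2/3) = 0.08212 — short.
Trying y = 0.55 m: A R^(2/3) = 0.1219 — over.
Trying y = 0.465 m: A R^(2/3) = 0.09794 — matches.

y_n = 0.465 m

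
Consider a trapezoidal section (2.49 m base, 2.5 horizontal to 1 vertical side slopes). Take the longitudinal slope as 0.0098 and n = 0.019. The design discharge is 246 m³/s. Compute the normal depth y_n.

y_n = 3.18 m

Manning's equation rearranged: A R^(2/3) = nQ / (1·√S) = 0.019 × 246 / (√0.0098) = 47.21.
Try y = 3.49 m: A R^(2/3) = 58.75 — high.
Try y = 2.24 m: A R^(2/3) = 20.97 — low.
Try y = 3.18 m: A R^(2/3) = 47.15 — close enough.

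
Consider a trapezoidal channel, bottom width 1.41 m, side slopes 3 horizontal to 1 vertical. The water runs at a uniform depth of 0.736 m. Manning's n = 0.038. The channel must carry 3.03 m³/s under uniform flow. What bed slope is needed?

S = 0.0056

With bottom width b = 1.41 m and side slope z = 3: A = (b + zy)y = (1.41 + 3×0.736)×0.736 = 2.663 m²; P = b + 2y√(1+z²) = 1.41 + 2×0.736×3.162 = 6.065 m.
Hydraulic radius R = A/P = 2.663/6.065 = 0.4391 m.
From Manning's equation, S = [nQ / (1 A R^(2/3))]² = [0.038 × 3.03 / (1 × 2.663 × 0.4391^(2/3))]² = 0.0056.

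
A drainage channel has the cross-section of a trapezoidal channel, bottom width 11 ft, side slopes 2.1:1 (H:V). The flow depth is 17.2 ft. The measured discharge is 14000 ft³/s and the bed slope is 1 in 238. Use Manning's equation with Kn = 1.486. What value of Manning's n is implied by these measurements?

n = 0.024

With bottom width b = 11 ft and side slope z = 2.1: A = (b + zy)y = (11 + 2.1×17.2)×17.2 = 810.5 ft²; P = b + 2y√(1+z²) = 11 + 2×17.2×2.326 = 91.01 ft.
Hydraulic radius R = A/P = 810.5/91.01 = 8.905 ft.
Rearranging Manning's equation: n = (1.486/Q) A R^(2/3) S^(1/2) = (1.486/14000) × 810.5 × 8.905^(2/3) × √0.004202 = 0.024.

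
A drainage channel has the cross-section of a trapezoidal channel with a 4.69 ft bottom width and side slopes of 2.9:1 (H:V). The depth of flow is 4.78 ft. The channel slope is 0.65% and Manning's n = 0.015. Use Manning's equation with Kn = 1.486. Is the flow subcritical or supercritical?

With bottom width b = 4.69 ft and side slope z = 2.9: A = (b + zy)y = (4.69 + 2.9×4.78)×4.78 = 88.68 ft²; P = b + 2y√(1+z²) = 4.69 + 2×4.78×3.068 = 34.02 ft.
Hydraulic radius R = A/P = 88.68/34.02 = 2.607 ft.
V = (1.486/n) R^(2/3) √S = (1.486/0.015) × 2.607^(2/3) × √0.0065 = 15.13 ft/s. Hydraulic depth D_h = A/T = 88.68/32.41 = 2.736 ft.
Froude number Fr = V/√(g·D_h) = 15.13/√(32.2×2.736) = 1.61, which is greater than 1, so the flow is supercritical.

supercritical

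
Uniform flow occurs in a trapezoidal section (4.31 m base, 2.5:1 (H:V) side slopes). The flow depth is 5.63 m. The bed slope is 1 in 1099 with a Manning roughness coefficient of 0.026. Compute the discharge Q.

With bottom width b = 4.31 m and side slope z = 2.5: A = (b + zy)y = (4.31 + 2.5×5.63)×5.63 = 103.5 m²; P = b + 2y√(1+z²) = 4.31 + 2×5.63×2.693 = 34.63 m.
Hydraulic radius R = A/P = 103.5/34.63 = 2.989 m.
Manning's equation: Q = (1/n) A R^(2/3) S^(1/2) = (1/0.026) × 103.5 × 2.989^(2/3) × 0.0009099^(1/2) = 249 m³/s.

Q = 249 m³/s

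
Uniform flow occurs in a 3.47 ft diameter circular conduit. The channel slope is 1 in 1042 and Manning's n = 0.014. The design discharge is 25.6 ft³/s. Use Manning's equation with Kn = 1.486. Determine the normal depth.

Manning's equation rearranged: A R^(2/3) = nQ / (1.486·√S) = 0.014 × 25.6 / (1.486 × √0.0009597) = 7.785.
At y = 3.18 ft: A R^(2/3) = 9.224 — too large.
At y = 1.99 ft: A R^(2/3) = 5.387 — too small.
At y = 2.59 ft: A R^(2/3) = 7.8 — close enough.

y_n = 2.59 ft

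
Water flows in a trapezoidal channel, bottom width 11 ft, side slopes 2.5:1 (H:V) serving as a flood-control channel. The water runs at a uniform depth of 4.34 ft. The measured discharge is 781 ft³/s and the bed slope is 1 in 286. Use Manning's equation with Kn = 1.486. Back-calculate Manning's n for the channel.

With bottom width b = 11 ft and side slope z = 2.5: A = (b + zy)y = (11 + 2.5×4.34)×4.34 = 94.83 ft²; P = b + 2y√(1+z²) = 11 + 2×4.34×2.693 = 34.37 ft.
Hydraulic radius R = A/P = 94.83/34.37 = 2.759 ft.
Rearranging Manning's equation: n = (1.486/Q) A R^(2/3) S^(1/2) = (1.486/781) × 94.83 × 2.759^(2/3) × √0.003497 = 0.021.

n = 0.021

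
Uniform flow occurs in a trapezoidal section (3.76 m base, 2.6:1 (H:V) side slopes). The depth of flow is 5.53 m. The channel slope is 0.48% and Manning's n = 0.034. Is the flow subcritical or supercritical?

subcritical

With bottom width b = 3.76 m and side slope z = 2.6: A = (b + zy)y = (3.76 + 2.6×5.53)×5.53 = 100.3 m²; P = b + 2y√(1+z²) = 3.76 + 2×5.53×2.786 = 34.57 m.
Hydraulic radius R = A/P = 100.3/34.57 = 2.901 m.
V = (1/n) R^(2/3) √S = (1/0.034) × 2.901^(2/3) × √0.0048 = 4.145 m/s. Hydraulic depth D_h = A/T = 100.3/32.52 = 3.085 m.
Froude number Fr = V/√(g·D_h) = 4.145/√(9.81×3.085) = 0.754, which is less than 1, so the flow is subcritical.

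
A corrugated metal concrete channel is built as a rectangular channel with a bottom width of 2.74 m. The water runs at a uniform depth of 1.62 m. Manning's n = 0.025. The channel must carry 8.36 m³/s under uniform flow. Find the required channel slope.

Flow area A = b·y = 2.74 × 1.62 = 4.439 m². Wetted perimeter P = b + 2y = 2.74 + 2×1.62 = 5.98 m.
Hydraulic radius R = A/P = 4.439/5.98 = 0.7423 m.
From Manning's equation, S = [nQ / (1 A R^(2/3))]² = [0.025 × 8.36 / (1 × 4.439 × 0.7423^(2/3))]² = 0.0033.

S = 0.0033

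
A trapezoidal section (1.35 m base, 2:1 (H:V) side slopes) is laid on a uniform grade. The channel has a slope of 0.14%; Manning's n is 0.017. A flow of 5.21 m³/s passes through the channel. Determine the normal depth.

Manning's equation rearranged: A R^(2/3) = nQ / (1·√S) = 0.017 × 5.21 / (√0.0014) = 2.367.
Trying y = 1.17 m: A R^(2/3) = 3.259 — over.
Trying y = 0.749 m: A R^(2/3) = 1.26 — short.
Trying y = 1.01 m: A R^(2/3) = 2.368 — close enough.

y_n = 1.01 m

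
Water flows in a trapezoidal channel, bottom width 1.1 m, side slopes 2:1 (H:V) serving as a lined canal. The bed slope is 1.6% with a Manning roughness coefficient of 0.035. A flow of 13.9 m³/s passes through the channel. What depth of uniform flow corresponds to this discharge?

y_n = 1.31 m

Manning's equation rearranged: A R^(2/3) = nQ / (1·√S) = 0.035 × 13.9 / (√0.016) = 3.846.
Try y = 1.05 m: A R^(2/3) = 2.336 — too small.
Try y = 1.43 m: A R^(2/3) = 4.697 — too large.
Try y = 1.31 m: A R^(2/3) = 3.843 — matches.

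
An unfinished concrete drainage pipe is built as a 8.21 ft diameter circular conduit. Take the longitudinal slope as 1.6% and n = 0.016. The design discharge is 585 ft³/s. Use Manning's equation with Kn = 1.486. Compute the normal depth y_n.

y_n = 4.5 ft

Manning's equation rearranged: A R^(2/3) = nQ / (1.486·√S) = 0.016 × 585 / (1.486 × √0.016) = 49.8.
Try y = 3.06 ft: A R^(2/3) = 25.29 — low.
Try y = 5.21 ft: A R^(2/3) = 62.47 — high.
Try y = 4.5 ft: A R^(2/3) = 49.8 — ≈ 49.8.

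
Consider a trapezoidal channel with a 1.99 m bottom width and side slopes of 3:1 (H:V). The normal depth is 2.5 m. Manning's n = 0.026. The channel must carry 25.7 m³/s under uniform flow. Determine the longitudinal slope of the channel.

S = 0.000541

With bottom width b = 1.99 m and side slope z = 3: A = (b + zy)y = (1.99 + 3×2.5)×2.5 = 23.73 m²; P = b + 2y√(1+z²) = 1.99 + 2×2.5×3.162 = 17.8 m.
Hydraulic radius R = A/P = 23.73/17.8 = 1.333 m.
From Manning's equation, S = [nQ / (1 A R^(2/3))]² = [0.026 × 25.7 / (1 × 23.73 × 1.333^(2/3))]² = 0.000541.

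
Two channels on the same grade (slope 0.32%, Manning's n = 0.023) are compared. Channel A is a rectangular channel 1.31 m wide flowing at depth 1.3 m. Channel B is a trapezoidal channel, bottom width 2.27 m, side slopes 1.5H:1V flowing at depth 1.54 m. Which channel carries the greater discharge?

Channel A: Flow area A = b·y = 1.31 × 1.3 = 1.703 m². Wetted perimeter P = b + 2y = 1.31 + 2×1.3 = 3.91 m. Hydraulic radius R = A/P = 1.703/3.91 = 0.4355 m. Q_A = (1/0.023)·1.703·0.4355^(2/3)·√0.0032 = 2.407 m³/s.
Channel B: With bottom width b = 2.27 m and side slope z = 1.5: A = (b + zy)y = (2.27 + 1.5×1.54)×1.54 = 7.053 m²; P = b + 2y√(1+z²) = 2.27 + 2×1.54×1.803 = 7.823 m. Hydraulic radius R = A/P = 7.053/7.823 = 0.9016 m. Q_B = (1/0.023)·7.053·0.9016^(2/3)·√0.0032 = 16.19 m³/s.
Q_A = 2.407 m³/s vs Q_B = 16.19 m³/s, so channel B carries more.

channel B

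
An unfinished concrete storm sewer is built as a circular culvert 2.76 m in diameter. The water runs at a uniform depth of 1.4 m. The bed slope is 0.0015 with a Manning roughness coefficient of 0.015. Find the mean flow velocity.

For a circular section of diameter D = 2.76 m at depth y = 1.4 m, the central angle is θ = 2 arccos(1 − 2y/D) = 3.171 rad. Then A = (D²/8)(θ − sin θ) = 3.047 m² and P = Dθ/2 = 4.375 m.
Hydraulic radius R = A/P = 3.047/4.375 = 0.6963 m.
From Manning's equation, V = (1/n) R^(2/3) S^(1/2) = (1/0.015) × 0.6963^(2/3) × 0.0015^(1/2) = 2.03 m/s.

V = 2.03 m/s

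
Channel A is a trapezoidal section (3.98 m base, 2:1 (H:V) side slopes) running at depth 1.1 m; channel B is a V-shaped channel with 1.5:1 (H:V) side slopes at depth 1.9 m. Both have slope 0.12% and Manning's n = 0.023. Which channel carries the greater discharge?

Channel A: With bottom width b = 3.98 m and side slope z = 2: A = (b + zy)y = (3.98 + 2×1.1)×1.1 = 6.798 m²; P = b + 2y√(1+z²) = 3.98 + 2×1.1×2.236 = 8.899 m. Hydraulic radius R = A/P = 6.798/8.899 = 0.7639 m. Q_A = (1/0.023)·6.798·0.7639^(2/3)·√0.0012 = 8.556 m³/s.
Channel B: For a triangular section with side slope z = 1.5: A = zy² = 1.5×1.9² = 5.415 m²; P = 2y√(1+z²) = 2×1.9×1.803 = 6.851 m. Hydraulic radius R = A/P = 5.415/6.851 = 0.7904 m. Q_B = (1/0.023)·5.415·0.7904^(2/3)·√0.0012 = 6.972 m³/s.
Q_A = 8.556 m³/s vs Q_B = 6.972 m³/s, so channel A carries more.

channel A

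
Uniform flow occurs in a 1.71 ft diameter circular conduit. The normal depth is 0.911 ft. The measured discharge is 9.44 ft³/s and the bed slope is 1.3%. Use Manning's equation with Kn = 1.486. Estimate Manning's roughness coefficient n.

For a circular section of diameter D = 1.71 ft at depth y = 0.911 ft, the central angle is θ = 2 arccos(1 − 2y/D) = 3.273 rad. Then A = (D²/8)(θ − sin θ) = 1.244 ft² and P = Dθ/2 = 2.798 ft.
Hydraulic radius R = A/P = 1.244/2.798 = 0.4446 ft.
Rearranging Manning's equation: n = (1.486/Q) A R^(2/3) S^(1/2) = (1.486/9.44) × 1.244 × 0.4446^(2/3) × √0.013 = 0.013.

n = 0.013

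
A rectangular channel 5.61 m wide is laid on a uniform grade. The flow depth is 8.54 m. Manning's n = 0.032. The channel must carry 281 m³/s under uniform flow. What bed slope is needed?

S = 0.013

Flow area A = b·y = 5.61 × 8.54 = 47.91 m². Wetted perimeter P = b + 2y = 5.61 + 2×8.54 = 22.69 m.
Hydraulic radius R = A/P = 47.91/22.69 = 2.111 m.
From Manning's equation, S = [nQ / (1 A R^(2/3))]² = [0.032 × 281 / (1 × 47.91 × 2.111^(2/3))]² = 0.013.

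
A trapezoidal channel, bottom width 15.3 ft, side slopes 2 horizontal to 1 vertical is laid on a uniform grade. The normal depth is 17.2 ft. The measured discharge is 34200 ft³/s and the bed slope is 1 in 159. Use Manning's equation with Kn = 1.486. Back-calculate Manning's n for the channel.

n = 0.013

With bottom width b = 15.3 ft and side slope z = 2: A = (b + zy)y = (15.3 + 2×17.2)×17.2 = 854.8 ft²; P = b + 2y√(1+z²) = 15.3 + 2×17.2×2.236 = 92.22 ft.
Hydraulic radius R = A/P = 854.8/92.22 = 9.269 ft.
Rearranging Manning's equation: n = (1.486/Q) A R^(2/3) S^(1/2) = (1.486/34200) × 854.8 × 9.269^(2/3) × √0.006289 = 0.013.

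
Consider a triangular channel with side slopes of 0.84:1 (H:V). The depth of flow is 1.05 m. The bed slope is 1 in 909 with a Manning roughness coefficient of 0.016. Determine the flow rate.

Q = 0.931 m³/s

For a triangular section with side slope z = 0.84: A = zy² = 0.84×1.05² = 0.9261 m²; P = 2y√(1+z²) = 2×1.05×1.306 = 2.743 m.
Hydraulic radius R = A/P = 0.9261/2.743 = 0.3377 m.
Manning's equation: Q = (1/n) A R^(2/3) S^(1/2) = (1/0.016) × 0.9261 × 0.3377^(2/3) × 0.0011^(1/2) = 0.931 m³/s.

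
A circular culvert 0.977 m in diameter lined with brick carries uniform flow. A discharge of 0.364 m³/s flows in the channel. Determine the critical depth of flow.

At critical depth, Q² T / (g A³) = 1, i.e. A³/T = Q²/g = 0.364²/9.81 = 0.01351.
At y = 0.387 m: A³/T = 0.02209 — high.
At y = 0.341 m: A³/T = 0.01357 — close enough.

y_c = 0.341 m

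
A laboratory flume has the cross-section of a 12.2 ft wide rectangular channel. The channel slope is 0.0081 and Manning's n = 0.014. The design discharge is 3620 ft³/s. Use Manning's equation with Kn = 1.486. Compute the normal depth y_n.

y_n = 12.2 ft

Manning's equation rearranged: A R^(2/3) = nQ / (1.486·√S) = 0.014 × 3620 / (1.486 × √0.0081) = 378.9.
At y = 9.38 ft: A R^(2/3) = 273.6 — low.
At y = 13.2 ft: A R^(2/3) = 417.3 — high.
At y = 12.2 ft: A R^(2/3) = 379.2 — close enough.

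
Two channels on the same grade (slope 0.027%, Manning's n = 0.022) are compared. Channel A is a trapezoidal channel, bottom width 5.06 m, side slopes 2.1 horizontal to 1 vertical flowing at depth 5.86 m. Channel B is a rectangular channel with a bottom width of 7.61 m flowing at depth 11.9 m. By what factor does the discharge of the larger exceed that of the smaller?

Channel A: With bottom width b = 5.06 m and side slope z = 2.1: A = (b + zy)y = (5.06 + 2.1×5.86)×5.86 = 101.8 m²; P = b + 2y√(1+z²) = 5.06 + 2×5.86×2.326 = 32.32 m. Hydraulic radius R = A/P = 101.8/32.32 = 3.149 m. Q_A = (1/0.022)·101.8·3.149^(2/3)·√0.00027 = 163.3 m³/s.
Channel B: Flow area A = b·y = 7.61 × 11.9 = 90.56 m². Wetted perimeter P = b + 2y = 7.61 + 2×11.9 = 31.41 m. Hydraulic radius R = A/P = 90.56/31.41 = 2.883 m. Q_B = (1/0.022)·90.56·2.883^(2/3)·√0.00027 = 137 m³/s.
The larger discharge is 163.3 m³/s and the smaller is 137 m³/s; the ratio is 1.19.

1.19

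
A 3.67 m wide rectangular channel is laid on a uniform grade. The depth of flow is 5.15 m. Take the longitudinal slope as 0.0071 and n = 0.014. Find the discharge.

Flow area A = b·y = 3.67 × 5.15 = 18.9 m². Wetted perimeter P = b + 2y = 3.67 + 2×5.15 = 13.97 m.
Hydraulic radius R = A/P = 18.9/13.97 = 1.353 m.
Manning's equation: Q = (1/n) A R^(2/3) S^(1/2) = (1/0.014) × 18.9 × 1.353^(2/3) × 0.0071^(1/2) = 139 m³/s.

Q = 139 m³/s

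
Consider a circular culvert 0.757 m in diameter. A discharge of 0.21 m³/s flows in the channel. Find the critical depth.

y_c = 0.276 m

At critical depth, Q² T / (g A³) = 1, i.e. A³/T = Q²/g = 0.21²/9.81 = 0.004495.
Try y = 0.339 m: A³/T = 0.009877 — high.
Try y = 0.276 m: A³/T = 0.004485 — matches.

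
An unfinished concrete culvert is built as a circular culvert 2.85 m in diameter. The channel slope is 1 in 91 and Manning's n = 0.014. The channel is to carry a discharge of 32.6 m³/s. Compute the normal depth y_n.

Manning's equation rearranged: A R^(2/3) = nQ / (1·√S) = 0.014 × 32.6 / (√0.01099) = 4.354.
At y = 1.51 m: A R^(2/3) = 2.804 — too small.
At y = 2.21 m: A R^(2/3) = 4.817 — too large.
At y = 2.03 m: A R^(2/3) = 4.357 — matches.

y_n = 2.03 m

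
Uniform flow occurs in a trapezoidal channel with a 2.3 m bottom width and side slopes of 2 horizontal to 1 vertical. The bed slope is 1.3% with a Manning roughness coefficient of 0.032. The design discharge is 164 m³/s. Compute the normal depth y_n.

Manning's equation rearranged: A R^(2/3) = nQ / (1·√S) = 0.032 × 164 / (√0.013) = 46.03.
At y = 2.93 m: A R^(2/3) = 32.05 — low.
At y = 3.9 m: A R^(2/3) = 62.43 — high.
At y = 3.43 m: A R^(2/3) = 46.17 — close enough.

y_n = 3.43 m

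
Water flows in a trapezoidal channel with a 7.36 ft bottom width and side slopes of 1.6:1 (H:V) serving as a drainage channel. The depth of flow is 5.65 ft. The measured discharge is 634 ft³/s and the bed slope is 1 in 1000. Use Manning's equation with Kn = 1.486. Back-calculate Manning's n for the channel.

With bottom width b = 7.36 ft and side slope z = 1.6: A = (b + zy)y = (7.36 + 1.6×5.65)×5.65 = 92.66 ft²; P = b + 2y√(1+z²) = 7.36 + 2×5.65×1.887 = 28.68 ft.
Hydraulic radius R = A/P = 92.66/28.68 = 3.231 ft.
Rearranging Manning's equation: n = (1.486/Q) A R^(2/3) S^(1/2) = (1.486/634) × 92.66 × 3.231^(2/3) × √0.001 = 0.015.

n = 0.015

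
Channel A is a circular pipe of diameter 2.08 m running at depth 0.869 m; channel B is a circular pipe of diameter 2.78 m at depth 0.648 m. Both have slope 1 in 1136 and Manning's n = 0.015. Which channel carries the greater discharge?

channel A

Channel A: For a circular section of diameter D = 2.08 m at depth y = 0.869 m, the central angle is θ = 2 arccos(1 − 2y/D) = 2.811 rad. Then A = (D²/8)(θ − sin θ) = 1.345 m² and P = Dθ/2 = 2.924 m. Hydraulic radius R = A/P = 1.345/2.924 = 0.46 m. Q_A = (1/0.015)·1.345·0.46^(2/3)·√0.0008803 = 1.585 m³/s.
Channel B: For a circular section of diameter D = 2.78 m at depth y = 0.648 m, the central angle is θ = 2 arccos(1 − 2y/D) = 2.015 rad. Then A = (D²/8)(θ − sin θ) = 1.075 m² and P = Dθ/2 = 2.801 m. Hydraulic radius R = A/P = 1.075/2.801 = 0.3837 m. Q_B = (1/0.015)·1.075·0.3837^(2/3)·√0.0008803 = 1.123 m³/s.
Q_A = 1.585 m³/s vs Q_B = 1.123 m³/s, so channel A carries more.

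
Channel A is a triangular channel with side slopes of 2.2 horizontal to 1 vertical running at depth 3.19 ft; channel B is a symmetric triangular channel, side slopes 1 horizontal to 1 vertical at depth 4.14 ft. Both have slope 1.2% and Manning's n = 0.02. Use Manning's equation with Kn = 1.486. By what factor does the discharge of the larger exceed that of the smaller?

Channel A: For a triangular section with side slope z = 2.2: A = zy² = 2.2×3.19² = 22.39 ft²; P = 2y√(1+z²) = 2×3.19×2.417 = 15.42 ft. Hydraulic radius R = A/P = 22.39/15.42 = 1.452 ft. Q_A = (1.486/0.02)·22.39·1.452^(2/3)·√0.012 = 233.7 ft³/s.
Channel B: For a triangular section with side slope z = 1: A = zy² = 1×4.14² = 17.14 ft²; P = 2y√(1+z²) = 2×4.14×1.414 = 11.71 ft. Hydraulic radius R = A/P = 17.14/11.71 = 1.464 ft. Q_B = (1.486/0.02)·17.14·1.464^(2/3)·√0.012 = 179.8 ft³/s.
The larger discharge is 233.7 ft³/s and the smaller is 179.8 ft³/s; the ratio is 1.3.

1.3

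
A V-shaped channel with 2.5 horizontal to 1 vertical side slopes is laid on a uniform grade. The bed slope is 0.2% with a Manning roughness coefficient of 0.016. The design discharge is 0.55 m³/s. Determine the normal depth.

Manning's equation rearranged: A R^(2/3) = nQ / (1·√S) = 0.016 × 0.55 / (√0.002) = 0.1968.
Trying y = 0.514 m: A R^(2/3) = 0.2541 — too large.
Trying y = 0.467 m: A R^(2/3) = 0.1968 — ≈ 0.1968.

y_n = 0.467 m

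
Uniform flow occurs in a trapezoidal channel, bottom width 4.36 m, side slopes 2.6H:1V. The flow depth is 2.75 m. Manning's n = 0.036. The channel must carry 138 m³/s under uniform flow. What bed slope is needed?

S = 0.0131

With bottom width b = 4.36 m and side slope z = 2.6: A = (b + zy)y = (4.36 + 2.6×2.75)×2.75 = 31.65 m²; P = b + 2y√(1+z²) = 4.36 + 2×2.75×2.786 = 19.68 m.
Hydraulic radius R = A/P = 31.65/19.68 = 1.608 m.
From Manning's equation, S = [nQ / (1 A R^(2/3))]² = [0.036 × 138 / (1 × 31.65 × 1.608^(2/3))]² = 0.0131.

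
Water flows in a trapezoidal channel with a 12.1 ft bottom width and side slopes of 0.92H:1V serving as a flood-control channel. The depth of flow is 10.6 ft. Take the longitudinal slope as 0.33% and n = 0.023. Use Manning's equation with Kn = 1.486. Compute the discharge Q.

With bottom width b = 12.1 ft and side slope z = 0.92: A = (b + zy)y = (12.1 + 0.92×10.6)×10.6 = 231.6 ft²; P = b + 2y√(1+z²) = 12.1 + 2×10.6×1.359 = 40.91 ft.
Hydraulic radius R = A/P = 231.6/40.91 = 5.662 ft.
Manning's equation: Q = (1.486/n) A R^(2/3) S^(1/2) = (1.486/0.023) × 231.6 × 5.662^(2/3) × 0.0033^(1/2) = 2730 ft³/s.

Q = 2730 ft³/s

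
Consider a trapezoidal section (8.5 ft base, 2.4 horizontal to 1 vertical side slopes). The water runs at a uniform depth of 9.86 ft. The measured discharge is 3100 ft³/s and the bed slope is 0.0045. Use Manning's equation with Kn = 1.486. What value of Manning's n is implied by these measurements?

With bottom width b = 8.5 ft and side slope z = 2.4: A = (b + zy)y = (8.5 + 2.4×9.86)×9.86 = 317.1 ft²; P = b + 2y√(1+z²) = 8.5 + 2×9.86×2.6 = 59.77 ft.
Hydraulic radius R = A/P = 317.1/59.77 = 5.306 ft.
Rearranging Manning's equation: n = (1.486/Q) A R^(2/3) S^(1/2) = (1.486/3100) × 317.1 × 5.306^(2/3) × √0.0045 = 0.031.

n = 0.031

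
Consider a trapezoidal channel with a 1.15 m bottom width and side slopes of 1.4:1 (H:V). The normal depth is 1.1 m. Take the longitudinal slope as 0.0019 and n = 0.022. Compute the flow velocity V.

With bottom width b = 1.15 m and side slope z = 1.4: A = (b + zy)y = (1.15 + 1.4×1.1)×1.1 = 2.959 m²; P = b + 2y√(1+z²) = 1.15 + 2×1.1×1.72 = 4.935 m.
Hydraulic radius R = A/P = 2.959/4.935 = 0.5996 m.
From Manning's equation, V = (1/n) R^(2/3) S^(1/2) = (1/0.022) × 0.5996^(2/3) × 0.0019^(1/2) = 1.41 m/s.

V = 1.41 m/s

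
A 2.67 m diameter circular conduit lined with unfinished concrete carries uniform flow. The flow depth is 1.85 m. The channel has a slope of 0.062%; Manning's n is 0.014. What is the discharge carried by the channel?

Q = 6.28 m³/s

For a circular section of diameter D = 2.67 m at depth y = 1.85 m, the central angle is θ = 2 arccos(1 − 2y/D) = 3.934 rad. Then A = (D²/8)(θ − sin θ) = 4.14 m² and P = Dθ/2 = 5.251 m.
Hydraulic radius R = A/P = 4.14/5.251 = 0.7883 m.
Manning's equation: Q = (1/n) A R^(2/3) S^(1/2) = (1/0.014) × 4.14 × 0.7883^(2/3) × 0.00062^(1/2) = 6.28 m³/s.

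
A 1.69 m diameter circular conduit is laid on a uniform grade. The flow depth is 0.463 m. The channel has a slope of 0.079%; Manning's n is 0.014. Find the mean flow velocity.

For a circular section of diameter D = 1.69 m at depth y = 0.463 m, the central angle is θ = 2 arccos(1 − 2y/D) = 2.203 rad. Then A = (D²/8)(θ − sin θ) = 0.4987 m² and P = Dθ/2 = 1.862 m.
Hydraulic radius R = A/P = 0.4987/1.862 = 0.2679 m.
From Manning's equation, V = (1/n) R^(2/3) S^(1/2) = (1/0.014) × 0.2679^(2/3) × 0.00079^(1/2) = 0.834 m/s.

V = 0.834 m/s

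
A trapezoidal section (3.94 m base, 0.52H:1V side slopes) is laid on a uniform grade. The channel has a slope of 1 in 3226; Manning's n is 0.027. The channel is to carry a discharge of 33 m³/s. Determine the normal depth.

Manning's equation rearranged: A R^(2/3) = nQ / (1·√S) = 0.027 × 33 / (√0.00031) = 50.61.
At y = 3.58 m: A R^(2/3) = 29.92 — low.
At y = 5.2 m: A R^(2/3) = 58.54 — high.
At y = 4.8 m: A R^(2/3) = 50.55 — close enough.

y_n = 4.8 m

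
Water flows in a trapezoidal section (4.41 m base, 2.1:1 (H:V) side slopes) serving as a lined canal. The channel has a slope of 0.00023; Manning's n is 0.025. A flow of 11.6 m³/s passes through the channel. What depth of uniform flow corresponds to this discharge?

y_n = 1.95 m

Manning's equation rearranged: A R^(2/3) = nQ / (1·√S) = 0.025 × 11.6 / (√0.00023) = 19.12.
At y = 1.66 m: A R^(2/3) = 13.8 — low.
At y = 2.43 m: A R^(2/3) = 29.9 — high.
At y = 1.95 m: A R^(2/3) = 19.04 — ≈ 19.12.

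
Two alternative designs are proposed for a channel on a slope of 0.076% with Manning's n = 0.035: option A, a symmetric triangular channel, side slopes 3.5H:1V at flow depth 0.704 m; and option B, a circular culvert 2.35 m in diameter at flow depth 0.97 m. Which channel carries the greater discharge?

channel B

Channel A: For a triangular section with side slope z = 3.5: A = zy² = 3.5×0.704² = 1.735 m²; P = 2y√(1+z²) = 2×0.704×3.64 = 5.125 m. Hydraulic radius R = A/P = 1.735/5.125 = 0.3385 m. Q_A = (1/0.035)·1.735·0.3385^(2/3)·√0.00076 = 0.6636 m³/s.
Channel B: For a circular section of diameter D = 2.35 m at depth y = 0.97 m, the central angle is θ = 2 arccos(1 − 2y/D) = 2.791 rad. Then A = (D²/8)(θ − sin θ) = 1.689 m² and P = Dθ/2 = 3.279 m. Hydraulic radius R = A/P = 1.689/3.279 = 0.5152 m. Q_B = (1/0.035)·1.689·0.5152^(2/3)·√0.00076 = 0.8551 m³/s.
Q_A = 0.6636 m³/s vs Q_B = 0.8551 m³/s, so channel B carries more.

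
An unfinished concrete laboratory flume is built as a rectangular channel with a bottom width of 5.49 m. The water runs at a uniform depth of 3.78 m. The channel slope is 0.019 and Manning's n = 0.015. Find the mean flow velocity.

V = 12.5 m/s

Flow area A = b·y = 5.49 × 3.78 = 20.75 m². Wetted perimeter P = b + 2y = 5.49 + 2×3.78 = 13.05 m.
Hydraulic radius R = A/P = 20.75/13.05 = 1.59 m.
From Manning's equation, V = (1/n) R^(2/3) S^(1/2) = (1/0.015) × 1.59^(2/3) × 0.019^(1/2) = 12.5 m/s.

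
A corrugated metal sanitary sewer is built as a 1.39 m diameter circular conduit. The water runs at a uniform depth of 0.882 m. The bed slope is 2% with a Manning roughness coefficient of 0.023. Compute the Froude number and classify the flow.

supercritical

For a circular section of diameter D = 1.39 m at depth y = 0.882 m, the central angle is θ = 2 arccos(1 − 2y/D) = 3.686 rad. Then A = (D²/8)(θ − sin θ) = 1.015 m² and P = Dθ/2 = 2.562 m.
Hydraulic radius R = A/P = 1.015/2.562 = 0.3964 m.
V = (1/n) R^(2/3) √S = (1/0.023) × 0.3964^(2/3) × √0.02 = 3.318 m/s. Hydraulic depth D_h = A/T = 1.015/1.339 = 0.7585 m.
Froude number Fr = V/√(g·D_h) = 3.318/√(9.81×0.7585) = 1.22, which is greater than 1, so the flow is supercritical.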